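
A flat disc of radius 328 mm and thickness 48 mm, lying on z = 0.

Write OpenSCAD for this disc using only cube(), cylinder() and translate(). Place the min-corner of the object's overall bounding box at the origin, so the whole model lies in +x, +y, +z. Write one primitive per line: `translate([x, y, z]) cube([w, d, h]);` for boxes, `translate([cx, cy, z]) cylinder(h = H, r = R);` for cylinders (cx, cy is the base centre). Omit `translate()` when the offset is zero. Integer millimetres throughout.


translate([328, 328, 0]) cylinder(h = 48, r = 328);


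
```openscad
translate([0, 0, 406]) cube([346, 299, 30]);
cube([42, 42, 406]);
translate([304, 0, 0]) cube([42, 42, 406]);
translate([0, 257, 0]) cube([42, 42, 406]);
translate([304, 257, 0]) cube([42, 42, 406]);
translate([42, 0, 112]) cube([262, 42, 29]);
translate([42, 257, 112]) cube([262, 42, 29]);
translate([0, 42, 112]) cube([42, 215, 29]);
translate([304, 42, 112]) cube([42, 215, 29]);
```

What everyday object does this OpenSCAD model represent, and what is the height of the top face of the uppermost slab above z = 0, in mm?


A stool. The seat height is 436 mm.

A 346×299×30 slab at z = 406 on four corner posts — a stool. The seat top is 406 + 30 = 436 mm.


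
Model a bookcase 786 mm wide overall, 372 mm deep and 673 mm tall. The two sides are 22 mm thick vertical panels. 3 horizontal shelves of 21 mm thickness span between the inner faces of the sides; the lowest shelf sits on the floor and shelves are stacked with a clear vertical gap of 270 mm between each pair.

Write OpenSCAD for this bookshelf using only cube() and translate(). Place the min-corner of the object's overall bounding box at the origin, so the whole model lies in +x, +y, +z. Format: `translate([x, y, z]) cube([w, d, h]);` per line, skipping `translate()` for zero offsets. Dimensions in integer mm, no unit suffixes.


cube([22, 372, 673]);
translate([764, 0, 0]) cube([22, 372, 673]);
translate([22, 0, 0]) cube([742, 372, 21]);
translate([22, 0, 291]) cube([742, 372, 21]);
translate([22, 0, 582]) cube([742, 372, 21]);


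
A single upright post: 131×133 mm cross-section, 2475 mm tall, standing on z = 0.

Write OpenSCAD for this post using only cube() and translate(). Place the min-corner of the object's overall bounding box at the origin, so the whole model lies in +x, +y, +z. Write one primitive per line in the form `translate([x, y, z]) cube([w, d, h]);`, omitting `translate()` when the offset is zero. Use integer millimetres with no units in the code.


cube([131, 133, 2475]);


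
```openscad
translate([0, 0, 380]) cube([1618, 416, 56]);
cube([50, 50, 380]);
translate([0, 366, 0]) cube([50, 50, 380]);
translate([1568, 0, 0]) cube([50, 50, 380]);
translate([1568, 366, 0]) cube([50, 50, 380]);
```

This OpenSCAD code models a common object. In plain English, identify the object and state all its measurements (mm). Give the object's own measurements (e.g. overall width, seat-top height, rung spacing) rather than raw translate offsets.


A long wooden bench with a 1618 mm (x) × 416 mm (y) seat, 56 mm thick, its top surface 436 mm above the floor. Four 50 mm square legs at the seat corners, flush with the edges, run from z = 0 to the seat underside.


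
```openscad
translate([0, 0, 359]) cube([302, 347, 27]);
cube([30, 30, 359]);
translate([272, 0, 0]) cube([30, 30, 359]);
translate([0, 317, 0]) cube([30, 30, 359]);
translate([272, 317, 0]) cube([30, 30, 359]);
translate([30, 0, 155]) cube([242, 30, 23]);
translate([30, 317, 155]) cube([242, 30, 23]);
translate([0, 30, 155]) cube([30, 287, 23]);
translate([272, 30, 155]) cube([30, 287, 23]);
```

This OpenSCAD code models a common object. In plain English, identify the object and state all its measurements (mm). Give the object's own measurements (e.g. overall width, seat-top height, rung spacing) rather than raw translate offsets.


A four-legged stool. The seat is a 302×347×27 mm slab whose top surface is at z = 386 mm; four square legs, each 30×30 mm in cross-section, run from the floor (z = 0) to the underside of the seat, each flush with a corner of the seat. Four stretchers, 30 mm wide and 23 mm tall, connect adjacent legs with their undersides at z = 155 mm, each running between the inner faces of the legs it joins and aligned with the legs' outer faces on the other axis.


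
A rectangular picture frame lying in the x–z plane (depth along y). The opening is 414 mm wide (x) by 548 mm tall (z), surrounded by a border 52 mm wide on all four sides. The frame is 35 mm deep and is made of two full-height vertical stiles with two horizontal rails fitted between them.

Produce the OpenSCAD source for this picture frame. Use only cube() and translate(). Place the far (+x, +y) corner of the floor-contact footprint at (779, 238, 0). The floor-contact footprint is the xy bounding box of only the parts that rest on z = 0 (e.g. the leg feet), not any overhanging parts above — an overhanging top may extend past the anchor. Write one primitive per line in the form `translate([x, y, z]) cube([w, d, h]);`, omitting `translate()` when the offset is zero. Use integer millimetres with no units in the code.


translate([261, 203, 0]) cube([52, 35, 652]);
translate([727, 203, 0]) cube([52, 35, 652]);
translate([313, 203, 0]) cube([414, 35, 52]);
translate([313, 203, 600]) cube([414, 35, 52]);


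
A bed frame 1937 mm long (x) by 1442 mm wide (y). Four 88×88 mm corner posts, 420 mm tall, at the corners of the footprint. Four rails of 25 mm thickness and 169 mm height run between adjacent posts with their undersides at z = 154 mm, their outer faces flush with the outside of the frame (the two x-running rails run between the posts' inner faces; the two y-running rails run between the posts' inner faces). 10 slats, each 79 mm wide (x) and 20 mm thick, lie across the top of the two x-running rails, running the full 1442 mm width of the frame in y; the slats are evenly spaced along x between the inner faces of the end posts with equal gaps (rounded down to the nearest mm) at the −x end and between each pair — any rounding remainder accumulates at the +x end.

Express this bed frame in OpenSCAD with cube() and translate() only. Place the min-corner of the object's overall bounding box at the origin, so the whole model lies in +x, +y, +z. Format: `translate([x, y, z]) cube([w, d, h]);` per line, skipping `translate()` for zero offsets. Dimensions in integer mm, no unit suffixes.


cube([88, 88, 420]);
translate([0, 1354, 0]) cube([88, 88, 420]);
translate([1849, 0, 0]) cube([88, 88, 420]);
translate([1849, 1354, 0]) cube([88, 88, 420]);
translate([88, 0, 154]) cube([1761, 25, 169]);
translate([88, 1417, 154]) cube([1761, 25, 169]);
translate([0, 88, 154]) cube([25, 1266, 169]);
translate([1912, 88, 154]) cube([25, 1266, 169]);
translate([176, 0, 323]) cube([79, 1442, 20]);
translate([343, 0, 323]) cube([79, 1442, 20]);
translate([510, 0, 323]) cube([79, 1442, 20]);
translate([677, 0, 323]) cube([79, 1442, 20]);
translate([844, 0, 323]) cube([79, 1442, 20]);
translate([1011, 0, 323]) cube([79, 1442, 20]);
translate([1178, 0, 323]) cube([79, 1442, 20]);
translate([1345, 0, 323]) cube([79, 1442, 20]);
translate([1512, 0, 323]) cube([79, 1442, 20]);
translate([1679, 0, 323]) cube([79, 1442, 20]);


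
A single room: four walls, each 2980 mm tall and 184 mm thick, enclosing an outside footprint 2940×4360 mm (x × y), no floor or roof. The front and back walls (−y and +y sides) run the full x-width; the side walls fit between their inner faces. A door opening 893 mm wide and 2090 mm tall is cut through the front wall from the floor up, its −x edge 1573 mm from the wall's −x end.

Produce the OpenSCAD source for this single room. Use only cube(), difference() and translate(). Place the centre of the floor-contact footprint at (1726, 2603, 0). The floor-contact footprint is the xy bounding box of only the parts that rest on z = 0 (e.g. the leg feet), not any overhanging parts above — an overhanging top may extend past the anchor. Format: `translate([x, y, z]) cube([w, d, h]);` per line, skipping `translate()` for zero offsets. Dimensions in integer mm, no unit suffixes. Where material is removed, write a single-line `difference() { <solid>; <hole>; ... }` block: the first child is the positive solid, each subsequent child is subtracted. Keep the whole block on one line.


difference() { translate([256, 423, 0]) cube([2940, 184, 2980]); translate([1829, 423, 0]) cube([893, 184, 2090]); }
translate([256, 4599, 0]) cube([2940, 184, 2980]);
translate([256, 607, 0]) cube([184, 3992, 2980]);
translate([3012, 607, 0]) cube([184, 3992, 2980]);


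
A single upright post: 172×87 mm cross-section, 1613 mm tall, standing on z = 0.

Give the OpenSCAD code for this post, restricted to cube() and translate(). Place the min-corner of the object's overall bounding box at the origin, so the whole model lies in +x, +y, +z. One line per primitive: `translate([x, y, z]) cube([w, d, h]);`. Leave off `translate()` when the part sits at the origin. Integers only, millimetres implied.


cube([172, 87, 1613]);


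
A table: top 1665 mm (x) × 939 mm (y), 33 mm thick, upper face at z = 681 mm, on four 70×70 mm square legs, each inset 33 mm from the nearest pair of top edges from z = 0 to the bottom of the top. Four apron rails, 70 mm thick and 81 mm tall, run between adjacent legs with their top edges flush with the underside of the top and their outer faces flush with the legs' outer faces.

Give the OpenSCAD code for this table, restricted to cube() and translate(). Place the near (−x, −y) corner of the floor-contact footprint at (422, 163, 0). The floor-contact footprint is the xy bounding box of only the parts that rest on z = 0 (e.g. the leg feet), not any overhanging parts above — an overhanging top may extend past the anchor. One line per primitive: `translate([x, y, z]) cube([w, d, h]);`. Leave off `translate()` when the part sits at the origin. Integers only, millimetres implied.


translate([389, 130, 648]) cube([1665, 939, 33]);
translate([422, 163, 0]) cube([70, 70, 648]);
translate([1951, 163, 0]) cube([70, 70, 648]);
translate([422, 966, 0]) cube([70, 70, 648]);
translate([1951, 966, 0]) cube([70, 70, 648]);
translate([492, 163, 567]) cube([1459, 70, 81]);
translate([492, 966, 567]) cube([1459, 70, 81]);
translate([422, 233, 567]) cube([70, 733, 81]);
translate([1951, 233, 567]) cube([70, 733, 81]);


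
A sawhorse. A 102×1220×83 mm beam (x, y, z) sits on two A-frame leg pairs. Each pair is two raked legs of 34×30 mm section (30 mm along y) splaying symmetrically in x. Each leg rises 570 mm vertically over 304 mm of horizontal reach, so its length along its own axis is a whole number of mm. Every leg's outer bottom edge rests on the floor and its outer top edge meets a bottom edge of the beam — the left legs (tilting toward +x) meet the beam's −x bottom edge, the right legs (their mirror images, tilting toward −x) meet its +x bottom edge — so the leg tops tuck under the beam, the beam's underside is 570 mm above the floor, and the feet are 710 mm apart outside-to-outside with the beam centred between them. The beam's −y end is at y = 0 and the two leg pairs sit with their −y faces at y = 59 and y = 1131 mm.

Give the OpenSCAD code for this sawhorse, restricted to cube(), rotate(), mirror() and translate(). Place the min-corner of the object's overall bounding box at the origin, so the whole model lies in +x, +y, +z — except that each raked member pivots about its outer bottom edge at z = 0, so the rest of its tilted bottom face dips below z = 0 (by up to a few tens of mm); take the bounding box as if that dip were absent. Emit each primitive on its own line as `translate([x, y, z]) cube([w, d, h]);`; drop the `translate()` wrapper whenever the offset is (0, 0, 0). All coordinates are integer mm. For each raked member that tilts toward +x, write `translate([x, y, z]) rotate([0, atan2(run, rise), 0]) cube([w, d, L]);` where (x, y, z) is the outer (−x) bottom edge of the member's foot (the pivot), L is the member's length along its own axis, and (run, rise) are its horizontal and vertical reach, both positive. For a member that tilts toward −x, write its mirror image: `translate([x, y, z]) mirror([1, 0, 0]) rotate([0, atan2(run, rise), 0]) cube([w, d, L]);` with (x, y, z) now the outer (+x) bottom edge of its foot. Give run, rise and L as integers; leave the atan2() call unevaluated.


translate([304, 0, 570]) cube([102, 1220, 83]);
translate([0, 59, 0]) rotate([0, atan2(304, 570), 0]) cube([34, 30, 646]);
translate([710, 59, 0]) mirror([1, 0, 0]) rotate([0, atan2(304, 570), 0]) cube([34, 30, 646]);
translate([0, 1131, 0]) rotate([0, atan2(304, 570), 0]) cube([34, 30, 646]);
translate([710, 1131, 0]) mirror([1, 0, 0]) rotate([0, atan2(304, 570), 0]) cube([34, 30, 646]);


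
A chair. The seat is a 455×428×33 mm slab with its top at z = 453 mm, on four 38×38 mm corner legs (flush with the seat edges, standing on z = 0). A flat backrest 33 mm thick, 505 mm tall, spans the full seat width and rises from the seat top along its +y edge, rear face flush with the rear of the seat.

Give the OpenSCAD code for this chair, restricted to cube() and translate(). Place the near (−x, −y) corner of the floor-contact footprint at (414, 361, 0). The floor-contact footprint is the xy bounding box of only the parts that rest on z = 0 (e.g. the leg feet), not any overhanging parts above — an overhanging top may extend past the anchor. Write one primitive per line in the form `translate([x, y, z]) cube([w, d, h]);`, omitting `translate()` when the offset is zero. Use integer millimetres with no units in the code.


translate([414, 361, 420]) cube([455, 428, 33]);
translate([414, 361, 0]) cube([38, 38, 420]);
translate([831, 361, 0]) cube([38, 38, 420]);
translate([414, 751, 0]) cube([38, 38, 420]);
translate([831, 751, 0]) cube([38, 38, 420]);
translate([414, 756, 453]) cube([455, 33, 505]);


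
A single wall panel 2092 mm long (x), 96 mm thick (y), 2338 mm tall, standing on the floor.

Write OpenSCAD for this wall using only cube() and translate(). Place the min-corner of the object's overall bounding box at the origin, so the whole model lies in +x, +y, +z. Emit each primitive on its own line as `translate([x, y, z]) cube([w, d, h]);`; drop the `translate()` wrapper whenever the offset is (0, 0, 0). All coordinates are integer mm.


cube([2092, 96, 2338]);


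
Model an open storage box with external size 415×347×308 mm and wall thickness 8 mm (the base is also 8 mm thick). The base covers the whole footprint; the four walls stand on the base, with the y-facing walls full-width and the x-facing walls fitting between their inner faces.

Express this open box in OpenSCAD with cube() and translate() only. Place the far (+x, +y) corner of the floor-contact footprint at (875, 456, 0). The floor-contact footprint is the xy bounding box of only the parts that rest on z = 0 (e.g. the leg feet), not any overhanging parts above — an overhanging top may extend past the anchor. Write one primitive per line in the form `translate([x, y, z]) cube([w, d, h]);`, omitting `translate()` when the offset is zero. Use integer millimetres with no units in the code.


translate([460, 109, 0]) cube([415, 347, 8]);
translate([460, 109, 8]) cube([415, 8, 300]);
translate([460, 448, 8]) cube([415, 8, 300]);
translate([460, 117, 8]) cube([8, 331, 300]);
translate([867, 117, 8]) cube([8, 331, 300]);


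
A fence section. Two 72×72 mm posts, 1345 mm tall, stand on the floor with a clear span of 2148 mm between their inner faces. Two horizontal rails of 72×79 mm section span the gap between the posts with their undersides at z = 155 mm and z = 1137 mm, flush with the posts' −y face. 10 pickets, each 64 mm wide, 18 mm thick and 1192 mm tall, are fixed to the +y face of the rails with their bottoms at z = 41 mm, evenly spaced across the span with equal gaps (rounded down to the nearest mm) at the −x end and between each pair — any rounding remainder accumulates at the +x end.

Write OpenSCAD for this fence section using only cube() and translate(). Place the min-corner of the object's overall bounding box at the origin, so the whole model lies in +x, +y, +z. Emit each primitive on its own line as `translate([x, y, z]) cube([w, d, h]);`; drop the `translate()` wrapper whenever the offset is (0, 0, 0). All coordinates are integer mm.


cube([72, 72, 1345]);
translate([2220, 0, 0]) cube([72, 72, 1345]);
translate([72, 0, 155]) cube([2148, 72, 79]);
translate([72, 0, 1137]) cube([2148, 72, 79]);
translate([209, 72, 41]) cube([64, 18, 1192]);
translate([410, 72, 41]) cube([64, 18, 1192]);
translate([611, 72, 41]) cube([64, 18, 1192]);
translate([812, 72, 41]) cube([64, 18, 1192]);
translate([1013, 72, 41]) cube([64, 18, 1192]);
translate([1214, 72, 41]) cube([64, 18, 1192]);
translate([1415, 72, 41]) cube([64, 18, 1192]);
translate([1616, 72, 41]) cube([64, 18, 1192]);
translate([1817, 72, 41]) cube([64, 18, 1192]);
translate([2018, 72, 41]) cube([64, 18, 1192]);


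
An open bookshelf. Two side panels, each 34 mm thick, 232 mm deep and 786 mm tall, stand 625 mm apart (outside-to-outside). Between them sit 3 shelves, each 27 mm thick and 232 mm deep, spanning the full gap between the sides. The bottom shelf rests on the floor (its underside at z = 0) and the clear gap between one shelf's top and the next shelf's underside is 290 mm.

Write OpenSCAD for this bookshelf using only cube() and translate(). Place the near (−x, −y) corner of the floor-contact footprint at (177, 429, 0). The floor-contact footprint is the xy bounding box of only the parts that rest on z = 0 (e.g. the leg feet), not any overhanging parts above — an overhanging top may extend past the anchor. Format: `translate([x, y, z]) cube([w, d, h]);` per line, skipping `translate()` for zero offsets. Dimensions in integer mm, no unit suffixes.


translate([177, 429, 0]) cube([34, 232, 786]);
translate([768, 429, 0]) cube([34, 232, 786]);
translate([211, 429, 0]) cube([557, 232, 27]);
translate([211, 429, 317]) cube([557, 232, 27]);
translate([211, 429, 634]) cube([557, 232, 27]);


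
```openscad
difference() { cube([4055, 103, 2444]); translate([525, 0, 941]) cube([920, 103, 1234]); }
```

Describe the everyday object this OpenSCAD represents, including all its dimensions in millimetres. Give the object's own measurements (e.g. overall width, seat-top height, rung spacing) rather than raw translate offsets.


A wall 4055 mm long (x), 103 mm thick (y), 2444 mm tall, with a rectangular window opening cut through it. The opening is 920 mm wide and 1234 mm tall; its sill is at z = 941 mm and its near (−x) edge is 525 mm from the wall's −x end. The opening passes through the full wall thickness.


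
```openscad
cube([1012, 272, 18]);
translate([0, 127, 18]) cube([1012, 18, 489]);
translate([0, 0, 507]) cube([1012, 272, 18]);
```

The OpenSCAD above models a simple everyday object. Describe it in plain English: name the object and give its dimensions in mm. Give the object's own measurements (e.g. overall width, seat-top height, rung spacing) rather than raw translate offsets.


An I-beam lying along x, 1012 mm long. Overall section height 525 mm. Two flanges 272 mm wide (y) and 18 mm thick, one on the floor and one at the top; a web 18 mm thick runs between them, centred on the flange width.


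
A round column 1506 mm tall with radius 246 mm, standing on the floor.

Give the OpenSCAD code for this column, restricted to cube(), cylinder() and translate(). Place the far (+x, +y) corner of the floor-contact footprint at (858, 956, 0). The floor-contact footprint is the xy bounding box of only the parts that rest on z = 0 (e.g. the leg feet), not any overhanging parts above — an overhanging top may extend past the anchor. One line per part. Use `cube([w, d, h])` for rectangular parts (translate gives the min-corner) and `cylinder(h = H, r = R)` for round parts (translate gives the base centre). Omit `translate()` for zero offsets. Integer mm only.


translate([612, 710, 0]) cylinder(h = 1506, r = 246);


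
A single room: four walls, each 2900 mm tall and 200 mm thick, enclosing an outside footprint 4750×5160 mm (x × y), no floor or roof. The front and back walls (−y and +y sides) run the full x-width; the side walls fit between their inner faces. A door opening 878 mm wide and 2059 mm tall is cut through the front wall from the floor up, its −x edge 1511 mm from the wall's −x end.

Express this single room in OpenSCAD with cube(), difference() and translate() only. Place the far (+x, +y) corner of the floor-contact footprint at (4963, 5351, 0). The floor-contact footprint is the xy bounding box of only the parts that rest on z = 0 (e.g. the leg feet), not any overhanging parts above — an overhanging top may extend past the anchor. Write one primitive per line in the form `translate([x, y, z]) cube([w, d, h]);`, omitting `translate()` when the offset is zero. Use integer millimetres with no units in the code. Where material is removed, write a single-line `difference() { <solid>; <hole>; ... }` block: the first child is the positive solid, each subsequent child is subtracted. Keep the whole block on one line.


difference() { translate([213, 191, 0]) cube([4750, 200, 2900]); translate([1724, 191, 0]) cube([878, 200, 2059]); }
translate([213, 5151, 0]) cube([4750, 200, 2900]);
translate([213, 391, 0]) cube([200, 4760, 2900]);
translate([4763, 391, 0]) cube([200, 4760, 2900]);


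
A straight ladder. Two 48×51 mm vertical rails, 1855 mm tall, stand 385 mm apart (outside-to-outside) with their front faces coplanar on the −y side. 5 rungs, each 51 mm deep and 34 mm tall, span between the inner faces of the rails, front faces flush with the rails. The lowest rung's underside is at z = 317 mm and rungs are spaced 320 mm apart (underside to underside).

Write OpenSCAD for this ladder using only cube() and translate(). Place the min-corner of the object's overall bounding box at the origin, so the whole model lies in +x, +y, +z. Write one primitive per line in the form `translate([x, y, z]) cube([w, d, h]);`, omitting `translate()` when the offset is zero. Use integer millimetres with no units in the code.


cube([48, 51, 1855]);
translate([337, 0, 0]) cube([48, 51, 1855]);
translate([48, 0, 317]) cube([289, 51, 34]);
translate([48, 0, 637]) cube([289, 51, 34]);
translate([48, 0, 957]) cube([289, 51, 34]);
translate([48, 0, 1277]) cube([289, 51, 34]);
translate([48, 0, 1597]) cube([289, 51, 34]);


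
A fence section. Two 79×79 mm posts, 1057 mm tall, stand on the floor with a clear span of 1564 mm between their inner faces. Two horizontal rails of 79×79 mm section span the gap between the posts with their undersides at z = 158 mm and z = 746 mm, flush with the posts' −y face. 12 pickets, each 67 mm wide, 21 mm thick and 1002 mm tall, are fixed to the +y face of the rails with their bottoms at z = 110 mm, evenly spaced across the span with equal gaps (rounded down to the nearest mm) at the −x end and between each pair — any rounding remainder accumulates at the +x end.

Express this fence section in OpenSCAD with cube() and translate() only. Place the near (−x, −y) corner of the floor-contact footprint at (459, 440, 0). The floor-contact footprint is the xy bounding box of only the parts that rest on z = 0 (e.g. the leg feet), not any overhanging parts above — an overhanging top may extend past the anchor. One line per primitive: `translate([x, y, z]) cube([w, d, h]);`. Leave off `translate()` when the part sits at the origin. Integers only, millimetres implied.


translate([459, 440, 0]) cube([79, 79, 1057]);
translate([2102, 440, 0]) cube([79, 79, 1057]);
translate([538, 440, 158]) cube([1564, 79, 79]);
translate([538, 440, 746]) cube([1564, 79, 79]);
translate([596, 519, 110]) cube([67, 21, 1002]);
translate([721, 519, 110]) cube([67, 21, 1002]);
translate([846, 519, 110]) cube([67, 21, 1002]);
translate([971, 519, 110]) cube([67, 21, 1002]);
translate([1096, 519, 110]) cube([67, 21, 1002]);
translate([1221, 519, 110]) cube([67, 21, 1002]);
translate([1346, 519, 110]) cube([67, 21, 1002]);
translate([1471, 519, 110]) cube([67, 21, 1002]);
translate([1596, 519, 110]) cube([67, 21, 1002]);
translate([1721, 519, 110]) cube([67, 21, 1002]);
translate([1846, 519, 110]) cube([67, 21, 1002]);
translate([1971, 519, 110]) cube([67, 21, 1002]);


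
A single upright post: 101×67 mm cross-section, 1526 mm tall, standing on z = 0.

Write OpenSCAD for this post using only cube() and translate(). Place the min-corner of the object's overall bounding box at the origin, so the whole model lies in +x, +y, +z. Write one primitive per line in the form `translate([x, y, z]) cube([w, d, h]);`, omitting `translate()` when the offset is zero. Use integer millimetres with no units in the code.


cube([101, 67, 1526]);


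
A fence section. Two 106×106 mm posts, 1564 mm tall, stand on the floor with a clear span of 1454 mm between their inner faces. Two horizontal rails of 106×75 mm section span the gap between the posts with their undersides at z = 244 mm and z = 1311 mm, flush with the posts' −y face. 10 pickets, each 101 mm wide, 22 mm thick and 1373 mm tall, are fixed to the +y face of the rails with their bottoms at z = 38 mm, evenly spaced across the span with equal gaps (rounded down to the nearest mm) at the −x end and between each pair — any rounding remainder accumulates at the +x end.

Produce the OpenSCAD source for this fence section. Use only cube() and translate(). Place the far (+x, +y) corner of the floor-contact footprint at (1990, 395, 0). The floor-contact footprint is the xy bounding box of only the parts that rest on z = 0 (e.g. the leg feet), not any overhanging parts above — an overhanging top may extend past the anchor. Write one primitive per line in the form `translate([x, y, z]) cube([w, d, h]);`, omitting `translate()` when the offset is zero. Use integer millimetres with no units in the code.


translate([324, 289, 0]) cube([106, 106, 1564]);
translate([1884, 289, 0]) cube([106, 106, 1564]);
translate([430, 289, 244]) cube([1454, 106, 75]);
translate([430, 289, 1311]) cube([1454, 106, 75]);
translate([470, 395, 38]) cube([101, 22, 1373]);
translate([611, 395, 38]) cube([101, 22, 1373]);
translate([752, 395, 38]) cube([101, 22, 1373]);
translate([893, 395, 38]) cube([101, 22, 1373]);
translate([1034, 395, 38]) cube([101, 22, 1373]);
translate([1175, 395, 38]) cube([101, 22, 1373]);
translate([1316, 395, 38]) cube([101, 22, 1373]);
translate([1457, 395, 38]) cube([101, 22, 1373]);
translate([1598, 395, 38]) cube([101, 22, 1373]);
translate([1739, 395, 38]) cube([101, 22, 1373]);


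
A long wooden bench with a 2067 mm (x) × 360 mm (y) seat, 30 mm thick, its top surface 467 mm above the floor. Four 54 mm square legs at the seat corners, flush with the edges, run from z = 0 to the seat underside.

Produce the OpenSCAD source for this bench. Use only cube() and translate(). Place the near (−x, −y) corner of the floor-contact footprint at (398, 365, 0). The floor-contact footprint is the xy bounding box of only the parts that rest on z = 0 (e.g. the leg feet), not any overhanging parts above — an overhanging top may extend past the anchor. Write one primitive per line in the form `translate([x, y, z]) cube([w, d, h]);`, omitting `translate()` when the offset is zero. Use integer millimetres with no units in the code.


translate([398, 365, 437]) cube([2067, 360, 30]);
translate([398, 365, 0]) cube([54, 54, 437]);
translate([398, 671, 0]) cube([54, 54, 437]);
translate([2411, 365, 0]) cube([54, 54, 437]);
translate([2411, 671, 0]) cube([54, 54, 437]);


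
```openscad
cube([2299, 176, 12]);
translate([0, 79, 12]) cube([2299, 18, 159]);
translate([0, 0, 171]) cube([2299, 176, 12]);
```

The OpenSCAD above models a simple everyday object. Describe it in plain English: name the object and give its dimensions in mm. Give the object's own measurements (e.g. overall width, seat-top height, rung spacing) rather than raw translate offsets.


An I-beam lying along x, 2299 mm long. Overall section height 183 mm. Two flanges 176 mm wide (y) and 12 mm thick, one on the floor and one at the top; a web 18 mm thick runs between them, centred on the flange width.


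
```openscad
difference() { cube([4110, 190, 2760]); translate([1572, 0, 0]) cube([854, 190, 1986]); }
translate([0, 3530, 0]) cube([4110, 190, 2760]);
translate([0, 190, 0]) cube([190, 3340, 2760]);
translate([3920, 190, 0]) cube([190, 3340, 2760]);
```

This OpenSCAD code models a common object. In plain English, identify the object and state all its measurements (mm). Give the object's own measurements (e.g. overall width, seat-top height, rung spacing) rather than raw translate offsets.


A single room: four walls, each 2760 mm tall and 190 mm thick, enclosing an outside footprint 4110×3720 mm (x × y), no floor or roof. The front and back walls (−y and +y sides) run the full x-width; the side walls fit between their inner faces. A door opening 854 mm wide and 1986 mm tall is cut through the front wall from the floor up, its −x edge 1572 mm from the wall's −x end.


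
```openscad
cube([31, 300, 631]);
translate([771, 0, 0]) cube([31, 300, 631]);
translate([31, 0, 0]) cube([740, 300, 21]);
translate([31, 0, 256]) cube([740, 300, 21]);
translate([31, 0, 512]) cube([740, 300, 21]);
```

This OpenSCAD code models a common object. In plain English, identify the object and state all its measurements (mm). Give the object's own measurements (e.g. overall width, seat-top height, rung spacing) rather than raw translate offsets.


An open bookshelf. Two side panels, each 31 mm thick, 300 mm deep and 631 mm tall, stand 802 mm apart (outside-to-outside). Between them sit 3 shelves, each 21 mm thick and 300 mm deep, spanning the full gap between the sides. The bottom shelf rests on the floor (its underside at z = 0) and the clear gap between one shelf's top and the next shelf's underside is 235 mm.


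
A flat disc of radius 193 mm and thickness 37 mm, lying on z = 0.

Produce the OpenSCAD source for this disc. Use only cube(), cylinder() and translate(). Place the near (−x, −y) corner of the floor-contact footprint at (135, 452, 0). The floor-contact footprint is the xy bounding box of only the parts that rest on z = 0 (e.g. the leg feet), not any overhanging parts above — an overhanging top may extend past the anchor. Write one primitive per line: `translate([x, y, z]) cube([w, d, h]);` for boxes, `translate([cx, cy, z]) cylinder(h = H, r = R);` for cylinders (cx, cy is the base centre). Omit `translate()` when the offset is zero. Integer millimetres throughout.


translate([328, 645, 0]) cylinder(h = 37, r = 193);


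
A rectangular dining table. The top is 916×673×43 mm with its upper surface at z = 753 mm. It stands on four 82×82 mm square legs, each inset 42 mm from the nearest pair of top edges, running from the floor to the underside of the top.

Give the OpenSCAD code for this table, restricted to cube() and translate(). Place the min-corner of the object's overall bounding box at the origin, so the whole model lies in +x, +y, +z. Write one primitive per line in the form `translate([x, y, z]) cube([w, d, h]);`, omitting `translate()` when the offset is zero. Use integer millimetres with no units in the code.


translate([0, 0, 710]) cube([916, 673, 43]);
translate([42, 42, 0]) cube([82, 82, 710]);
translate([792, 42, 0]) cube([82, 82, 710]);
translate([42, 549, 0]) cube([82, 82, 710]);
translate([792, 549, 0]) cube([82, 82, 710]);


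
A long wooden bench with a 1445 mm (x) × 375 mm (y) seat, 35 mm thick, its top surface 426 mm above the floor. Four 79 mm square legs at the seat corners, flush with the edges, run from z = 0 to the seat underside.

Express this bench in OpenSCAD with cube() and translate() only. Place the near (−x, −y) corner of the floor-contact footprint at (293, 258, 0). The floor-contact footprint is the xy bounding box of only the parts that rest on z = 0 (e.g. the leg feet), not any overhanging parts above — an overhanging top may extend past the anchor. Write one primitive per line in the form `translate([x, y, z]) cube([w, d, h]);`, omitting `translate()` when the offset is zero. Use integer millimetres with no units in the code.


translate([293, 258, 391]) cube([1445, 375, 35]);
translate([293, 258, 0]) cube([79, 79, 391]);
translate([293, 554, 0]) cube([79, 79, 391]);
translate([1659, 258, 0]) cube([79, 79, 391]);
translate([1659, 554, 0]) cube([79, 79, 391]);


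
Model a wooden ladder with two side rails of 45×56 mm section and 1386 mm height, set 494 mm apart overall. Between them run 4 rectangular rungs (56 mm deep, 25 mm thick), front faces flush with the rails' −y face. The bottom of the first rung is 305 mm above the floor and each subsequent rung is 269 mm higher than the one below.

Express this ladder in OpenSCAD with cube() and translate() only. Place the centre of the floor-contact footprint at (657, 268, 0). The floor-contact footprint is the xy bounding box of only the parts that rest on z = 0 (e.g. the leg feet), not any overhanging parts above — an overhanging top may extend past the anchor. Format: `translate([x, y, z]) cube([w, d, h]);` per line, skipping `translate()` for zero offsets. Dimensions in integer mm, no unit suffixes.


translate([410, 240, 0]) cube([45, 56, 1386]);
translate([859, 240, 0]) cube([45, 56, 1386]);
translate([455, 240, 305]) cube([404, 56, 25]);
translate([455, 240, 574]) cube([404, 56, 25]);
translate([455, 240, 843]) cube([404, 56, 25]);
translate([455, 240, 1112]) cube([404, 56, 25]);


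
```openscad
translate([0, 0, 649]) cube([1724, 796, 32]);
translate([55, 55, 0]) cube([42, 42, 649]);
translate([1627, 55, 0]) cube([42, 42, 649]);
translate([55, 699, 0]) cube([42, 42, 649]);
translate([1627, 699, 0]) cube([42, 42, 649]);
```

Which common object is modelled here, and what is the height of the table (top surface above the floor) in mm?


A table. The table height is 681 mm.

A 1724×796×32 slab sits at z = 649 on four 42 mm square posts — a table. The top surface is at 649 + 32 = 681 mm.


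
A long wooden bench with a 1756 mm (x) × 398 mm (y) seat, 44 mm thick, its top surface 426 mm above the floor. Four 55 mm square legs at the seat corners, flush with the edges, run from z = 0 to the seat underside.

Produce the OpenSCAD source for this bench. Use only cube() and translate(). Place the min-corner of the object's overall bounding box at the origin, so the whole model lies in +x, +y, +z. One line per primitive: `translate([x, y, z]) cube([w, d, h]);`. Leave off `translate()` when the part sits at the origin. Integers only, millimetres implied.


translate([0, 0, 382]) cube([1756, 398, 44]);
cube([55, 55, 382]);
translate([0, 343, 0]) cube([55, 55, 382]);
translate([1701, 0, 0]) cube([55, 55, 382]);
translate([1701, 343, 0]) cube([55, 55, 382]);


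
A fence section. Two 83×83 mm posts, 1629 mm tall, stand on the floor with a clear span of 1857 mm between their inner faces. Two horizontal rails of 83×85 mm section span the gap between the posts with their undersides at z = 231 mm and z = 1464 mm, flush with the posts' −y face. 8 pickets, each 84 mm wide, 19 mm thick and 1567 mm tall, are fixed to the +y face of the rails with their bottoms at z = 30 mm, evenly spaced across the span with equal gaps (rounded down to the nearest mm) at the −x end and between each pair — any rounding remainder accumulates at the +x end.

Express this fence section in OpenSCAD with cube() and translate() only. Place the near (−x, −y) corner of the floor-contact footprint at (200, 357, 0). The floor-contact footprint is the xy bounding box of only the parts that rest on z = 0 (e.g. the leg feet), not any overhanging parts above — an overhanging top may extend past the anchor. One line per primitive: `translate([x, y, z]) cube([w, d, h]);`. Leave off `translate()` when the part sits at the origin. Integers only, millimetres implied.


translate([200, 357, 0]) cube([83, 83, 1629]);
translate([2140, 357, 0]) cube([83, 83, 1629]);
translate([283, 357, 231]) cube([1857, 83, 85]);
translate([283, 357, 1464]) cube([1857, 83, 85]);
translate([414, 440, 30]) cube([84, 19, 1567]);
translate([629, 440, 30]) cube([84, 19, 1567]);
translate([844, 440, 30]) cube([84, 19, 1567]);
translate([1059, 440, 30]) cube([84, 19, 1567]);
translate([1274, 440, 30]) cube([84, 19, 1567]);
translate([1489, 440, 30]) cube([84, 19, 1567]);
translate([1704, 440, 30]) cube([84, 19, 1567]);
translate([1919, 440, 30]) cube([84, 19, 1567]);


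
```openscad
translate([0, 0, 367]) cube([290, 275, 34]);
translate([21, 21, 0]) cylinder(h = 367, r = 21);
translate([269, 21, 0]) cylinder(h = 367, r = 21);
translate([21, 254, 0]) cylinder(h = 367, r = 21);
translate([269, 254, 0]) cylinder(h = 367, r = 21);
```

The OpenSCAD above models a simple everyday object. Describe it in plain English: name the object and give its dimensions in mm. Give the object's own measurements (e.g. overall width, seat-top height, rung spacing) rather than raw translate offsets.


A four-legged stool. The seat is a 290×275×34 mm slab whose top surface is at z = 401 mm; four round legs, each 42 mm in diameter, run from the floor (z = 0) to the underside of the seat, each leg's axis is inset half a diameter from the nearest pair of seat edges (so the leg's bounding box is flush with the corner).


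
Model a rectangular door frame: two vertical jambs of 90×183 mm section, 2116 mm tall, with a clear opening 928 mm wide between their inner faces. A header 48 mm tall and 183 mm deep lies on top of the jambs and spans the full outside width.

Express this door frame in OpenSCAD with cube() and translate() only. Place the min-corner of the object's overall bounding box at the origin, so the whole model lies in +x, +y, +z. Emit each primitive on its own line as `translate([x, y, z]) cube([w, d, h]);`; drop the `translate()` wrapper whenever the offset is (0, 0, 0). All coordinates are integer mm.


cube([90, 183, 2116]);
translate([1018, 0, 0]) cube([90, 183, 2116]);
translate([0, 0, 2116]) cube([1108, 183, 48]);


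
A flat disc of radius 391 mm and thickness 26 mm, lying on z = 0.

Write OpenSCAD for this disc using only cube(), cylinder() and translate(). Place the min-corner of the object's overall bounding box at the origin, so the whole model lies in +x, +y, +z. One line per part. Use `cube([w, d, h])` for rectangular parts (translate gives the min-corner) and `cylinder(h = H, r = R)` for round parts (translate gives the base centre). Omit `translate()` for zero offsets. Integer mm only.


translate([391, 391, 0]) cylinder(h = 26, r = 391);


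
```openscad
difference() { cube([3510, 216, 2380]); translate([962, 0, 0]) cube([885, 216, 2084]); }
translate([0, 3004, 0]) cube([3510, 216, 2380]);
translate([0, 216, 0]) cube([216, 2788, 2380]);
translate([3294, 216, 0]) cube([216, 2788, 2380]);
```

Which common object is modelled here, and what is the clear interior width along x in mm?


A single room. The interior width is 3078 mm.

Four walls enclosing a rectangle with a door in the front wall — a room. Outside width 3510 minus two 216 mm walls gives 3078 mm.


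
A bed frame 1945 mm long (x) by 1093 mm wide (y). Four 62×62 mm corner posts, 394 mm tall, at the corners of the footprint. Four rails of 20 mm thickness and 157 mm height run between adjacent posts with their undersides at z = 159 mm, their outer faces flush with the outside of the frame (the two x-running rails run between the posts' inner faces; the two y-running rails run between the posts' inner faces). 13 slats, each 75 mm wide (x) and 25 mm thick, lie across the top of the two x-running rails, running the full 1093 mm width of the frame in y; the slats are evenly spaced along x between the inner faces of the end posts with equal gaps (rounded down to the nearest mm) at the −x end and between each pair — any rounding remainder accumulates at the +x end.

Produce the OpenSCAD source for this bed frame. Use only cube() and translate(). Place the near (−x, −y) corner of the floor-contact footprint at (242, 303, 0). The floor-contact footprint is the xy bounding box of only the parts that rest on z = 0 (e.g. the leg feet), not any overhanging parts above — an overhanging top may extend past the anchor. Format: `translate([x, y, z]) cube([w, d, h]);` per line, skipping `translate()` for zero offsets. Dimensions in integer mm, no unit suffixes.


// slat z = rail_z + rail_h = 159 + 157 = 316
// slat gap = ⌊(1821 − 13·75) / 14⌋ = 60
translate([242, 303, 0]) cube([62, 62, 394]);
translate([242, 1334, 0]) cube([62, 62, 394]);
translate([2125, 303, 0]) cube([62, 62, 394]);
translate([2125, 1334, 0]) cube([62, 62, 394]);
translate([304, 303, 159]) cube([1821, 20, 157]);
translate([304, 1376, 159]) cube([1821, 20, 157]);
translate([242, 365, 159]) cube([20, 969, 157]);
translate([2167, 365, 159]) cube([20, 969, 157]);
translate([364, 303, 316]) cube([75, 1093, 25]);
translate([499, 303, 316]) cube([75, 1093, 25]);
translate([634, 303, 316]) cube([75, 1093, 25]);
translate([769, 303, 316]) cube([75, 1093, 25]);
translate([904, 303, 316]) cube([75, 1093, 25]);
translate([1039, 303, 316]) cube([75, 1093, 25]);
translate([1174, 303, 316]) cube([75, 1093, 25]);
translate([1309, 303, 316]) cube([75, 1093, 25]);
translate([1444, 303, 316]) cube([75, 1093, 25]);
translate([1579, 303, 316]) cube([75, 1093, 25]);
translate([1714, 303, 316]) cube([75, 1093, 25]);
translate([1849, 303, 316]) cube([75, 1093, 25]);
translate([1984, 303, 316]) cube([75, 1093, 25]);
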